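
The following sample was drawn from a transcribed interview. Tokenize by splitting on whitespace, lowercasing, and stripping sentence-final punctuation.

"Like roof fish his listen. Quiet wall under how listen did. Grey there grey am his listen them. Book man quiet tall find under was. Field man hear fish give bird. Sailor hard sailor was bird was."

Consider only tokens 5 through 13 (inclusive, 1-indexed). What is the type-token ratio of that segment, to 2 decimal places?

0.89

Segment tokens 5–13: listen, quiet, wall, under, how, listen, did, grey, there
Segment N = 9, segment V = 8.
TTR = 8 / 9 = 0.89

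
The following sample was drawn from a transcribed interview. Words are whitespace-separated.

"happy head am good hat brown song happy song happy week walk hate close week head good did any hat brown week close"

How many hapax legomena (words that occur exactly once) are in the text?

Frequencies: happy:3, week:3, head:2, good:2, hat:2, brown:2, song:2, close:2, am:1, walk:1, hate:1, did:1, any:1
Hapax (freq=1): am, any, did, hate, walk

5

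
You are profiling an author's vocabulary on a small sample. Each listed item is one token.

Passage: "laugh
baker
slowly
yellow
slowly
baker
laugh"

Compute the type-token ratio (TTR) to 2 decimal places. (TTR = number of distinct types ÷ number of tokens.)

N = 7 tokens, V = 4 types.
TTR = V / N = 4 / 7 = 0.57

0.57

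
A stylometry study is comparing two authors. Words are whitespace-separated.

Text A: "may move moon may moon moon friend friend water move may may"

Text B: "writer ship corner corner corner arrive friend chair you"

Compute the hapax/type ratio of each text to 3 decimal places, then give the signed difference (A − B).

-0.657

A: hapax=1, V=5, ratio=0.200
B: hapax=6, V=7, ratio=0.857
Difference = 0.200 − 0.857 = -0.657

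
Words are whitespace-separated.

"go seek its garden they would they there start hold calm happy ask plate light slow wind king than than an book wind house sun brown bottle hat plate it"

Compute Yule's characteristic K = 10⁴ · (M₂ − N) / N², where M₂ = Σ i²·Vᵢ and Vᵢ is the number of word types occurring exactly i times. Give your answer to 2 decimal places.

88.89

Frequencies: they:2, plate:2, wind:2, than:2, go:1, seek:1, its:1, garden:1, would:1, there:1, start:1, hold:1, calm:1, happy:1, ask:1, light:1, slow:1, king:1, an:1, book:1, … (6 more, each freq 1)
N = 30. Frequency spectrum: V_1=22, V_2=4
M₂ = 1²·22 + 2²·4 = 38
K = 10000 × (38 − 30) / 30² = 88.89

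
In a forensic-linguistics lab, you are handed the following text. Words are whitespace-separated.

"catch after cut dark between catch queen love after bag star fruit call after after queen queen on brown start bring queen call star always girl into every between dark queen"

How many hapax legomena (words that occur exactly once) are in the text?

12

Frequencies: queen:5, after:4, catch:2, dark:2, between:2, star:2, call:2, cut:1, love:1, bag:1, fruit:1, on:1, brown:1, start:1, bring:1, always:1, girl:1, into:1, every:1
Hapax (freq=1): always, bag, bring, brown, cut, every, fruit, girl, into, love, on, start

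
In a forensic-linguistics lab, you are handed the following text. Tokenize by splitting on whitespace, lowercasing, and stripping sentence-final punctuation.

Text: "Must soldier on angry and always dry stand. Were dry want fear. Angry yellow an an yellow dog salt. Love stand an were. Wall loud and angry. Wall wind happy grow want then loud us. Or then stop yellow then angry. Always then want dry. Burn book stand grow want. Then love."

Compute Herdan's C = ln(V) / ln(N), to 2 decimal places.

0.83

N = 52, V = 27.
ln(V) = 3.295837, ln(N) = 3.951244
C = 3.295837 / 3.951244 = 0.83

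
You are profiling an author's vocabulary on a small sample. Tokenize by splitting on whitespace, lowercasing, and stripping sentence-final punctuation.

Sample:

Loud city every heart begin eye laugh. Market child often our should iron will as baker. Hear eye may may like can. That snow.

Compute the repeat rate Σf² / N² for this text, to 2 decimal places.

0.05

Frequencies: eye:2, may:2, loud:1, city:1, every:1, heart:1, begin:1, laugh:1, market:1, child:1, often:1, our:1, should:1, iron:1, will:1, as:1, baker:1, hear:1, like:1, can:1, … (2 more, each freq 1)
Σf² = 28; N² = 576
Repeat rate = 28 / 576 = 0.05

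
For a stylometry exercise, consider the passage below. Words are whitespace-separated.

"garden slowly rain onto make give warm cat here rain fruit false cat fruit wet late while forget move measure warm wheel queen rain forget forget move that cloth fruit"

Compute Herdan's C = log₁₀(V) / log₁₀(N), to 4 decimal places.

0.8951

N = 30, V = 21.
log₁₀(V) = 1.322219, log₁₀(N) = 1.477121
C = 1.322219 / 1.477121 = 0.8951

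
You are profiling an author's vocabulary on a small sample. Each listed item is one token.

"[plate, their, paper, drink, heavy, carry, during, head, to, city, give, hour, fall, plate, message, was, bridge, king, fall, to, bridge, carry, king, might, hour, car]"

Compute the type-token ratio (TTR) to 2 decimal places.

0.73

N = 26 tokens, V = 19 types.
TTR = V / N = 19 / 26 = 0.73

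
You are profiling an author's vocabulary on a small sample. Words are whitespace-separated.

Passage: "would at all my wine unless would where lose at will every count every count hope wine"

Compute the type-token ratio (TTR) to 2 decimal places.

0.71

N = 17 tokens, V = 12 types.
TTR = V / N = 12 / 17 = 0.71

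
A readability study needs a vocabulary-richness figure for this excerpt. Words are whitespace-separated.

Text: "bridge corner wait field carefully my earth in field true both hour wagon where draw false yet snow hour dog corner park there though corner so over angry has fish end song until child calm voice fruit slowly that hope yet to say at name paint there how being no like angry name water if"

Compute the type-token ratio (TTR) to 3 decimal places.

N = 55 tokens, V = 47 types.
TTR = V / N = 47 / 55 = 0.855

0.855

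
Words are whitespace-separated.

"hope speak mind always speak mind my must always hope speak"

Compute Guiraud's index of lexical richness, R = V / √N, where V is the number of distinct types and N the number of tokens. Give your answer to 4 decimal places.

1.8091

N = 11, V = 6.
√N = 3.316625
R = 6 / 3.316625 = 1.8091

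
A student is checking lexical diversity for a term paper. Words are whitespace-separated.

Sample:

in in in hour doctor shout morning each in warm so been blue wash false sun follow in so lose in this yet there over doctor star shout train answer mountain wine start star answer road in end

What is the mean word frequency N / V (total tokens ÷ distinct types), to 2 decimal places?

1.41

N = 38 tokens, V = 27 types.
Mean frequency = N / V = 38 / 27 = 1.41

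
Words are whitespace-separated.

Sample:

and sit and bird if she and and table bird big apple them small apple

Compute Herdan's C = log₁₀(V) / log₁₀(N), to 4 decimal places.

0.8503

N = 15, V = 10.
log₁₀(V) = 1.000000, log₁₀(N) = 1.176091
C = 1.000000 / 1.176091 = 0.8503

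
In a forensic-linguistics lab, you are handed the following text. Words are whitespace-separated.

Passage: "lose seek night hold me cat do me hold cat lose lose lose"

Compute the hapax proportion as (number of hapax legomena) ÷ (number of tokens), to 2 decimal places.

0.23

Frequencies: lose:4, hold:2, me:2, cat:2, seek:1, night:1, do:1
Hapax count = 3; token count = 13.
Ratio = 3 / 13 = 0.23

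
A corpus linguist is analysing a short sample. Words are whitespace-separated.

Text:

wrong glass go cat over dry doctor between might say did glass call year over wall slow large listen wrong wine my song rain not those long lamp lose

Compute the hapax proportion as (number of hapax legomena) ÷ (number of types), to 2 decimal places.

Frequencies: wrong:2, glass:2, over:2, go:1, cat:1, dry:1, doctor:1, between:1, might:1, say:1, did:1, call:1, year:1, wall:1, slow:1, large:1, listen:1, wine:1, my:1, song:1, … (6 more, each freq 1)
Hapax count = 23; type count = 26.
Ratio = 23 / 26 = 0.88

0.88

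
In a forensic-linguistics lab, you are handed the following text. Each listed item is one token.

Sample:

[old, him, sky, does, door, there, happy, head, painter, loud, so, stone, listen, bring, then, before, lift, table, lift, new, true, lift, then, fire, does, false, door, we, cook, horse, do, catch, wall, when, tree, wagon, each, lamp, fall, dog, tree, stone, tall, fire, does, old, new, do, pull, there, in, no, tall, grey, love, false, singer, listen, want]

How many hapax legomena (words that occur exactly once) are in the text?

Frequencies: does:3, lift:3, old:2, door:2, there:2, stone:2, listen:2, then:2, new:2, fire:2, false:2, do:2, tree:2, tall:2, him:1, sky:1, happy:1, head:1, painter:1, loud:1, … (23 more, each freq 1)
Hapax (freq=1): before, bring, catch, cook, dog, each, fall, grey, happy, head, him, horse, in, lamp, loud, love, no, painter, pull, singer, sky, so, table, true, wagon, wall, want, we, when

29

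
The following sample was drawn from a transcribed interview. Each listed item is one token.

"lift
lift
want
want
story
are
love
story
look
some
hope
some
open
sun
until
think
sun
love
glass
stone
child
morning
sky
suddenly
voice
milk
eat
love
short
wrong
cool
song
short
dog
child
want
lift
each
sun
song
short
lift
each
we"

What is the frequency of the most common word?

Frequencies: lift:4, want:3, love:3, sun:3, short:3, story:2, some:2, child:2, song:2, each:2, are:1, look:1, hope:1, open:1, until:1, think:1, glass:1, stone:1, morning:1, sky:1, … (8 more, each freq 1)
Most common: 'lift' with frequency 4.

4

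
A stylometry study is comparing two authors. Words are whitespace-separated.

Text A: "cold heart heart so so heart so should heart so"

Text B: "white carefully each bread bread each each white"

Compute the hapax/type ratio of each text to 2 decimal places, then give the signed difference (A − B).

0.25

A: hapax=2, V=4, ratio=0.50
B: hapax=1, V=4, ratio=0.25
Difference = 0.50 − 0.25 = 0.25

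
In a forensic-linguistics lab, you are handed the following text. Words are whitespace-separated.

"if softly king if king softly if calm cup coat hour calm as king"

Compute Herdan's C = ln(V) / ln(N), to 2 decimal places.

N = 14, V = 8.
ln(V) = 2.079442, ln(N) = 2.639057
C = 2.079442 / 2.639057 = 0.79

0.79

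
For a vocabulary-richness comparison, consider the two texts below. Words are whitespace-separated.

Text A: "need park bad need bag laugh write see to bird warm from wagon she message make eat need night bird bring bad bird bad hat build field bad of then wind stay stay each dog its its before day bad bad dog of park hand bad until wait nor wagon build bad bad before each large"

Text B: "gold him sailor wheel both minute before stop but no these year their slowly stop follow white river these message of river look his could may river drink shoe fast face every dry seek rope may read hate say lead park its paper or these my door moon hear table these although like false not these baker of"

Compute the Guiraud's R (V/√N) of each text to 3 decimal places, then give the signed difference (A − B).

-1.757

A: V=35, N=56, R=4.677
B: V=49, N=58, R=6.434
Difference = 4.677 − 6.434 = -1.757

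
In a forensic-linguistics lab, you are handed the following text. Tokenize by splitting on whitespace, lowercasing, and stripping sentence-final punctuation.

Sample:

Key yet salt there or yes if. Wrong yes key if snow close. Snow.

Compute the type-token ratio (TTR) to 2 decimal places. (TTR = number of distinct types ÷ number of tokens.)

0.71

N = 14 tokens, V = 10 types.
TTR = V / N = 10 / 14 = 0.71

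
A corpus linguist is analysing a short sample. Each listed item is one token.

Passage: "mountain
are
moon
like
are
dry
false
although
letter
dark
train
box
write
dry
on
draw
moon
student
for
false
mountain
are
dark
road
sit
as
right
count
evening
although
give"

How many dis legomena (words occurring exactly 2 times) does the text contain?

Frequencies: are:3, mountain:2, moon:2, dry:2, false:2, although:2, dark:2, like:1, letter:1, train:1, box:1, write:1, on:1, draw:1, student:1, for:1, road:1, sit:1, as:1, right:1, … (3 more, each freq 1)
Words with frequency 2: although, dark, dry, false, moon, mountain

6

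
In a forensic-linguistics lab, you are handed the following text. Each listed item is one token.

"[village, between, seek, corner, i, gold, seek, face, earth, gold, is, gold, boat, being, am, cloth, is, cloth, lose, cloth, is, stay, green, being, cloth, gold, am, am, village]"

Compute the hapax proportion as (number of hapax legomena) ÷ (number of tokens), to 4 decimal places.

Frequencies: gold:4, cloth:4, is:3, am:3, village:2, seek:2, being:2, between:1, corner:1, i:1, face:1, earth:1, boat:1, lose:1, stay:1, green:1
Hapax count = 9; token count = 29.
Ratio = 9 / 29 = 0.3103

0.3103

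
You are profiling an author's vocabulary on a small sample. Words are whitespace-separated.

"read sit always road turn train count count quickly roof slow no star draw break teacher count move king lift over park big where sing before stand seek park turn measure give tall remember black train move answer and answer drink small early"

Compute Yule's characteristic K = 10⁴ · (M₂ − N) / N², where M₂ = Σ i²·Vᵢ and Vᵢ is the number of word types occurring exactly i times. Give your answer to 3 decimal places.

86.533

Frequencies: count:3, turn:2, train:2, move:2, park:2, answer:2, read:1, sit:1, always:1, road:1, quickly:1, roof:1, slow:1, no:1, star:1, draw:1, break:1, teacher:1, king:1, lift:1, … (16 more, each freq 1)
N = 43. Frequency spectrum: V_1=30, V_2=5, V_3=1
M₂ = 1²·30 + 2²·5 + 3²·1 = 59
K = 10000 × (59 − 43) / 43² = 86.533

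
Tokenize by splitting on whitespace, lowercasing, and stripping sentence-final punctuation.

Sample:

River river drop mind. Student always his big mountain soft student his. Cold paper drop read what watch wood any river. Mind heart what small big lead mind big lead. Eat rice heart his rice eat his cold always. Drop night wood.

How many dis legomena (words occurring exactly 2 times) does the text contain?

Frequencies: his:4, river:3, drop:3, mind:3, big:3, student:2, always:2, cold:2, what:2, wood:2, heart:2, lead:2, eat:2, rice:2, mountain:1, soft:1, paper:1, read:1, watch:1, any:1, … (2 more, each freq 1)
Words with frequency 2: always, cold, eat, heart, lead, rice, student, what, wood

9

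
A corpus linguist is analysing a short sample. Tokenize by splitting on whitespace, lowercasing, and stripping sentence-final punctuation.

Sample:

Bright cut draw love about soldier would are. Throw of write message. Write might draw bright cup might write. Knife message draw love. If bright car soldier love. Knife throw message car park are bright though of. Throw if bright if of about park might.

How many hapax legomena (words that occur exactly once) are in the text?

Frequencies: bright:5, draw:3, love:3, throw:3, of:3, write:3, message:3, might:3, if:3, about:2, soldier:2, are:2, knife:2, car:2, park:2, cut:1, would:1, cup:1, though:1
Hapax (freq=1): cup, cut, though, would

4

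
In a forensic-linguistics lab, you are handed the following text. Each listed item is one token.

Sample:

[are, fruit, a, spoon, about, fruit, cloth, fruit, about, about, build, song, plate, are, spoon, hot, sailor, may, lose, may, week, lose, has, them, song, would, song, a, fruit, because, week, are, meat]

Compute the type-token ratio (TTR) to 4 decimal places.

N = 33 tokens, V = 19 types.
TTR = V / N = 19 / 33 = 0.5758

0.5758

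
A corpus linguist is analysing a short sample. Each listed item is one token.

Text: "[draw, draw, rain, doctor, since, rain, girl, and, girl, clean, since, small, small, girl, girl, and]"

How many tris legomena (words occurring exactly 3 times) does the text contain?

0

Frequencies: girl:4, draw:2, rain:2, since:2, and:2, small:2, doctor:1, clean:1
Words with frequency 3: (none)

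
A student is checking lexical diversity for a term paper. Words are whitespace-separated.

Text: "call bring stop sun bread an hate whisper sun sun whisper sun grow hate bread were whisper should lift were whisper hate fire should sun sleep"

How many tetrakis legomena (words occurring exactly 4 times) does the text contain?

Frequencies: sun:5, whisper:4, hate:3, bread:2, were:2, should:2, call:1, bring:1, stop:1, an:1, grow:1, lift:1, fire:1, sleep:1
Words with frequency 4: whisper

1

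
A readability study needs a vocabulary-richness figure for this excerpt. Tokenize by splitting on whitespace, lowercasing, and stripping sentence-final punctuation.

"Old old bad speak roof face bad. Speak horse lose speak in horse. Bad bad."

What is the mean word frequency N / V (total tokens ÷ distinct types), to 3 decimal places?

1.875

N = 15 tokens, V = 8 types.
Mean frequency = N / V = 15 / 8 = 1.875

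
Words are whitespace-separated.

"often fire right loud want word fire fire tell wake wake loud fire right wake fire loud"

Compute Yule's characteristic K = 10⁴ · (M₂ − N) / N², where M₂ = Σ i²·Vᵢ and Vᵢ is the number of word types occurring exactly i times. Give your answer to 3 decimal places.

1176.471

Frequencies: fire:5, loud:3, wake:3, right:2, often:1, want:1, word:1, tell:1
N = 17. Frequency spectrum: V_1=4, V_2=1, V_3=2, V_5=1
M₂ = 1²·4 + 2²·1 + 3²·2 + 5²·1 = 51
K = 10000 × (51 − 17) / 17² = 1176.471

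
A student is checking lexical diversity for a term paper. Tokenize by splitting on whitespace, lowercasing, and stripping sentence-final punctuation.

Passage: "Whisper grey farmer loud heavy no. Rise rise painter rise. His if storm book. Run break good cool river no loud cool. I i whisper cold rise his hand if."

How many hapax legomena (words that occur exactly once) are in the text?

Frequencies: rise:4, whisper:2, loud:2, no:2, his:2, if:2, cool:2, i:2, grey:1, farmer:1, heavy:1, painter:1, storm:1, book:1, run:1, break:1, good:1, river:1, cold:1, hand:1
Hapax (freq=1): book, break, cold, farmer, good, grey, hand, heavy, painter, river, run, storm

12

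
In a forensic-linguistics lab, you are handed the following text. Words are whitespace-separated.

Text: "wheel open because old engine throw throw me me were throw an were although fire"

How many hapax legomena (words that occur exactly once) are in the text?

Frequencies: throw:3, me:2, were:2, wheel:1, open:1, because:1, old:1, engine:1, an:1, although:1, fire:1
Hapax (freq=1): although, an, because, engine, fire, old, open, wheel

8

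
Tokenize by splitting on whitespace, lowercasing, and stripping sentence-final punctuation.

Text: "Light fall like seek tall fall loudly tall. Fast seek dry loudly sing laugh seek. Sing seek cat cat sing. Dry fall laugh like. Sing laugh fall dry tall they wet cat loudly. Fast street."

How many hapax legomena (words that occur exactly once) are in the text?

4

Frequencies: fall:4, seek:4, sing:4, tall:3, loudly:3, dry:3, laugh:3, cat:3, like:2, fast:2, light:1, they:1, wet:1, street:1
Hapax (freq=1): light, street, they, wet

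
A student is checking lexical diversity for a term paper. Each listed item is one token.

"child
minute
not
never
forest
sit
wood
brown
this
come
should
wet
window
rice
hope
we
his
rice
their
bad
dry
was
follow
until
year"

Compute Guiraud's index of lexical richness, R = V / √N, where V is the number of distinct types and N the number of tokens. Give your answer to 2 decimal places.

N = 25, V = 24.
√N = 5.000000
R = 24 / 5.000000 = 4.80

4.80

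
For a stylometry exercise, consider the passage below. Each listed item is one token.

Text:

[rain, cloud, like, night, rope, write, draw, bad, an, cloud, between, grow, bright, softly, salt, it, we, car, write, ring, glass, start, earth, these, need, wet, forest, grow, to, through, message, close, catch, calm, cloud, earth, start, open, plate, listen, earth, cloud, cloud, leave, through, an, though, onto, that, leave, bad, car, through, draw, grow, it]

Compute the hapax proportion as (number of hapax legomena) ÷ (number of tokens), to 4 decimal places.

Frequencies: cloud:5, grow:3, earth:3, through:3, write:2, draw:2, bad:2, an:2, it:2, car:2, start:2, leave:2, rain:1, like:1, night:1, rope:1, between:1, bright:1, softly:1, salt:1, … (18 more, each freq 1)
Hapax count = 26; token count = 56.
Ratio = 26 / 56 = 0.4643

0.4643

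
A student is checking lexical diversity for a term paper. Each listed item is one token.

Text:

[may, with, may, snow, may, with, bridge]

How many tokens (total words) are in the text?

Tokens: may, with, may, snow, may, with, bridge
N = 7

7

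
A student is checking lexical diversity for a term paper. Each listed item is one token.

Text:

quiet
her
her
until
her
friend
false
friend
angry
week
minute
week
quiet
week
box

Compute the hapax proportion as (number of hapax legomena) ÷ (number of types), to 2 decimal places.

Frequencies: her:3, week:3, quiet:2, friend:2, until:1, false:1, angry:1, minute:1, box:1
Hapax count = 5; type count = 9.
Ratio = 5 / 9 = 0.56

0.56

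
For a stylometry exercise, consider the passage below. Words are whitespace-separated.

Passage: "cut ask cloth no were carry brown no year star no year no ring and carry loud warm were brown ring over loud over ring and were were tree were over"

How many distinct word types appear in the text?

15

Distinct types: {and, ask, brown, carry, cloth, cut, loud, no, over, ring, star, tree, warm, were, year}
V = 15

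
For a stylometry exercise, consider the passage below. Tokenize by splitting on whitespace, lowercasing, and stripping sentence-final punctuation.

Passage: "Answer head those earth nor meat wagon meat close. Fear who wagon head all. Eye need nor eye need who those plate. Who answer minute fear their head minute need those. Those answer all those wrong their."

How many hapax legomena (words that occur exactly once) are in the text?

4

Frequencies: those:5, answer:3, head:3, who:3, need:3, nor:2, meat:2, wagon:2, fear:2, all:2, eye:2, minute:2, their:2, earth:1, close:1, plate:1, wrong:1
Hapax (freq=1): close, earth, plate, wrong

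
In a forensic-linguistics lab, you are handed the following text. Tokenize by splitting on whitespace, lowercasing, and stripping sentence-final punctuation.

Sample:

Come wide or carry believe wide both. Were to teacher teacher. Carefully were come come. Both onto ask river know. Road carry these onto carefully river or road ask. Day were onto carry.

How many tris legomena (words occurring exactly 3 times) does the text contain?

Frequencies: come:3, carry:3, were:3, onto:3, wide:2, or:2, both:2, teacher:2, carefully:2, ask:2, river:2, road:2, believe:1, to:1, know:1, these:1, day:1
Words with frequency 3: carry, come, onto, were

4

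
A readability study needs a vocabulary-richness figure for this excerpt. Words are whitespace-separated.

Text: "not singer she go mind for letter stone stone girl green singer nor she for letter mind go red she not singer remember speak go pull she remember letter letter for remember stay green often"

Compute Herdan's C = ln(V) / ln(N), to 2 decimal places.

N = 35, V = 17.
ln(V) = 2.833213, ln(N) = 3.555348
C = 2.833213 / 3.555348 = 0.80

0.80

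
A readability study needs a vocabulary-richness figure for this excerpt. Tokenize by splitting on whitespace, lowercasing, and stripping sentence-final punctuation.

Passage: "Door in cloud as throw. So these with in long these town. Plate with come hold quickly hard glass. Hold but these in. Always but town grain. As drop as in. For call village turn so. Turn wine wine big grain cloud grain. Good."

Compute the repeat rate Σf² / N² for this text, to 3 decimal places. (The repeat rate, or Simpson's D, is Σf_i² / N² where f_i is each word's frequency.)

0.046

Frequencies: in:4, as:3, these:3, grain:3, cloud:2, so:2, with:2, town:2, hold:2, but:2, turn:2, wine:2, door:1, throw:1, long:1, plate:1, come:1, quickly:1, hard:1, glass:1, … (7 more, each freq 1)
Σf² = 90; N² = 1936
Repeat rate = 90 / 1936 = 0.046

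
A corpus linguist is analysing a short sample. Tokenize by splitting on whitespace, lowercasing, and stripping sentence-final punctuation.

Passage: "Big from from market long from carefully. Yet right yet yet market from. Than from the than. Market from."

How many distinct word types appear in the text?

Distinct types: {big, carefully, from, long, market, right, than, the, yet}
V = 9

9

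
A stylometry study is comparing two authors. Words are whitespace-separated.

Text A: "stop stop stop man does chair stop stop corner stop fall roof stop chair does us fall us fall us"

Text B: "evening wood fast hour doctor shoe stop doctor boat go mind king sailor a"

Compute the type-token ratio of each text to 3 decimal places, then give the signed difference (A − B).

-0.529

TTR(A) = 8/20 = 0.400
TTR(B) = 13/14 = 0.929
Difference = 0.400 − 0.929 = -0.529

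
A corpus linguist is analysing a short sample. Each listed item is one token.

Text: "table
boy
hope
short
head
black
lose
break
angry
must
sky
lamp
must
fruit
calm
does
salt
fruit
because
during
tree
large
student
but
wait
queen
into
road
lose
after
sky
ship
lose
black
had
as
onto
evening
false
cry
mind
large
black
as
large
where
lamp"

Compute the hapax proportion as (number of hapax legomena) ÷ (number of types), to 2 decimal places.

Frequencies: black:3, lose:3, large:3, must:2, sky:2, lamp:2, fruit:2, as:2, table:1, boy:1, hope:1, short:1, head:1, break:1, angry:1, calm:1, does:1, salt:1, because:1, during:1, … (16 more, each freq 1)
Hapax count = 28; type count = 36.
Ratio = 28 / 36 = 0.78

0.78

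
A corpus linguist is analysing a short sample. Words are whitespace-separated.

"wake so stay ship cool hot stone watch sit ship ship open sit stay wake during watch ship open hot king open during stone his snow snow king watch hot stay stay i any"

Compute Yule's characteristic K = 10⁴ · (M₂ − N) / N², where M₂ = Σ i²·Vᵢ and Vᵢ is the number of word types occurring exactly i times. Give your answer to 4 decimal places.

467.1280

Frequencies: stay:4, ship:4, hot:3, watch:3, open:3, wake:2, stone:2, sit:2, during:2, king:2, snow:2, so:1, cool:1, his:1, i:1, any:1
N = 34. Frequency spectrum: V_1=5, V_2=6, V_3=3, V_4=2
M₂ = 1²·5 + 2²·6 + 3²·3 + 4²·2 = 88
K = 10000 × (88 − 34) / 34² = 467.1280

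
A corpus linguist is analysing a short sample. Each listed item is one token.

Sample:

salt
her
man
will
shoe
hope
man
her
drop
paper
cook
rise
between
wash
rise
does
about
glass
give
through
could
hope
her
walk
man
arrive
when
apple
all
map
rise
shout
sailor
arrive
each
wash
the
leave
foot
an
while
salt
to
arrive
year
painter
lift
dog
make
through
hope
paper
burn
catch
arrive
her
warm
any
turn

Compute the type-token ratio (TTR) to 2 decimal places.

N = 59 tokens, V = 43 types.
TTR = V / N = 43 / 59 = 0.73

0.73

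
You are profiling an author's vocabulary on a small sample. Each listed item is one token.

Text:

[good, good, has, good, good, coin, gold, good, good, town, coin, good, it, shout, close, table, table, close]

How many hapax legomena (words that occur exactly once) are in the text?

5

Frequencies: good:7, coin:2, close:2, table:2, has:1, gold:1, town:1, it:1, shout:1
Hapax (freq=1): gold, has, it, shout, town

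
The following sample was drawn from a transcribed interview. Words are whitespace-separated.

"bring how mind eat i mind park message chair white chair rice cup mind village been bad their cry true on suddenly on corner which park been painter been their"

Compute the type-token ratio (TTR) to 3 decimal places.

N = 30 tokens, V = 22 types.
TTR = V / N = 22 / 30 = 0.733

0.733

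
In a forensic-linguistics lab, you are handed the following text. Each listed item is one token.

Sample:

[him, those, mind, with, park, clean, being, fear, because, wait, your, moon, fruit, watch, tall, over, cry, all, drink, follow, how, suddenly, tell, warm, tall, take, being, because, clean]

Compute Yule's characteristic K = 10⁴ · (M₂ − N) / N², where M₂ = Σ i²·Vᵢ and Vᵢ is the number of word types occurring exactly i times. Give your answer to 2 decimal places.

Frequencies: clean:2, being:2, because:2, tall:2, him:1, those:1, mind:1, with:1, park:1, fear:1, wait:1, your:1, moon:1, fruit:1, watch:1, over:1, cry:1, all:1, drink:1, follow:1, … (5 more, each freq 1)
N = 29. Frequency spectrum: V_1=21, V_2=4
M₂ = 1²·21 + 2²·4 = 37
K = 10000 × (37 − 29) / 29² = 95.12

95.12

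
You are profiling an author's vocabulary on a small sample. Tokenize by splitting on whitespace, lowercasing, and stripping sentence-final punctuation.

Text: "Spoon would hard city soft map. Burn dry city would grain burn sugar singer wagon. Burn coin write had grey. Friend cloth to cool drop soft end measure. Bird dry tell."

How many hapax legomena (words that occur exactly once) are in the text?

Frequencies: burn:3, would:2, city:2, soft:2, dry:2, spoon:1, hard:1, map:1, grain:1, sugar:1, singer:1, wagon:1, coin:1, write:1, had:1, grey:1, friend:1, cloth:1, to:1, cool:1, … (5 more, each freq 1)
Hapax (freq=1): bird, cloth, coin, cool, drop, end, friend, grain, grey, had, hard, map, measure, singer, spoon, sugar, tell, to, wagon, write

20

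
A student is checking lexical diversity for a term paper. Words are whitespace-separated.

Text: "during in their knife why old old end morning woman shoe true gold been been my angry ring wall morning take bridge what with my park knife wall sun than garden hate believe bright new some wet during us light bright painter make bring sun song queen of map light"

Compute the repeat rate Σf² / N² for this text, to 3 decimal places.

0.028

Frequencies: during:2, knife:2, old:2, morning:2, been:2, my:2, wall:2, sun:2, bright:2, light:2, in:1, their:1, why:1, end:1, woman:1, shoe:1, true:1, gold:1, angry:1, ring:1, … (20 more, each freq 1)
Σf² = 70; N² = 2500
Repeat rate = 70 / 2500 = 0.028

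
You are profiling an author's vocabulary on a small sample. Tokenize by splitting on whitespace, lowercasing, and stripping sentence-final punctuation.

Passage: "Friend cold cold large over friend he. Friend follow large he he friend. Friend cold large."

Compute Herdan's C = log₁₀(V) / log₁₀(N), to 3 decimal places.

0.646

N = 16, V = 6.
log₁₀(V) = 0.778151, log₁₀(N) = 1.204120
C = 0.778151 / 1.204120 = 0.646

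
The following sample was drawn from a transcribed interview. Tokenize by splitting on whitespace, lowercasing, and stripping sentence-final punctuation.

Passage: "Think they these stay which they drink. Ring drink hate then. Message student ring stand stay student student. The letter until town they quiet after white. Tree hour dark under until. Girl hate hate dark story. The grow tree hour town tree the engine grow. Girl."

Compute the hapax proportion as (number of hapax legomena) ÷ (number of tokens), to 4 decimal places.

0.2826

Frequencies: they:3, hate:3, student:3, the:3, tree:3, stay:2, drink:2, ring:2, until:2, town:2, hour:2, dark:2, girl:2, grow:2, think:1, these:1, which:1, then:1, message:1, stand:1, … (7 more, each freq 1)
Hapax count = 13; token count = 46.
Ratio = 13 / 46 = 0.2826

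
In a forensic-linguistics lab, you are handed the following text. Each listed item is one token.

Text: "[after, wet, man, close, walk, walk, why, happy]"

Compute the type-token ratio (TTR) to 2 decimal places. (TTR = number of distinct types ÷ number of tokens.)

N = 8 tokens, V = 7 types.
TTR = V / N = 7 / 8 = 0.88

0.88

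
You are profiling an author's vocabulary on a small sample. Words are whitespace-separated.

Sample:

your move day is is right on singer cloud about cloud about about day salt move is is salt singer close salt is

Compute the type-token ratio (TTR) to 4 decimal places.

N = 23 tokens, V = 11 types.
TTR = V / N = 11 / 23 = 0.4783

0.4783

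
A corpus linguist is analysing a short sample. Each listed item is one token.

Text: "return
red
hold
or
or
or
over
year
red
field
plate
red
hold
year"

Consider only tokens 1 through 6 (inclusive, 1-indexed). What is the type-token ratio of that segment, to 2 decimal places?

0.67

Segment tokens 1–6: return, red, hold, or, or, or
Segment N = 6, segment V = 4.
TTR = 4 / 6 = 0.67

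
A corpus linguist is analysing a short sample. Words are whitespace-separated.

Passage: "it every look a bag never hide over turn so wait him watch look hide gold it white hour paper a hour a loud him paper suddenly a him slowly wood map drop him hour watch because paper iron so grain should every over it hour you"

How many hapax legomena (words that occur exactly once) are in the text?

Frequencies: a:4, him:4, hour:4, it:3, paper:3, every:2, look:2, hide:2, over:2, so:2, watch:2, bag:1, never:1, turn:1, wait:1, gold:1, white:1, loud:1, suddenly:1, slowly:1, … (8 more, each freq 1)
Hapax (freq=1): bag, because, drop, gold, grain, iron, loud, map, never, should, slowly, suddenly, turn, wait, white, wood, you

17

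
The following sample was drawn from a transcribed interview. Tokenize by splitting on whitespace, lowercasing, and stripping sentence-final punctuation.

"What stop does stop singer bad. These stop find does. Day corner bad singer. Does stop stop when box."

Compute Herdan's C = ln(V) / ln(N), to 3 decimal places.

N = 19, V = 11.
ln(V) = 2.397895, ln(N) = 2.944439
C = 2.397895 / 2.944439 = 0.814

0.814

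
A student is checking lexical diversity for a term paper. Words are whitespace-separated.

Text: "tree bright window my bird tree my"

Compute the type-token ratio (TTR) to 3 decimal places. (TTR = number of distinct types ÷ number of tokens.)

N = 7 tokens, V = 5 types.
TTR = V / N = 5 / 7 = 0.714

0.714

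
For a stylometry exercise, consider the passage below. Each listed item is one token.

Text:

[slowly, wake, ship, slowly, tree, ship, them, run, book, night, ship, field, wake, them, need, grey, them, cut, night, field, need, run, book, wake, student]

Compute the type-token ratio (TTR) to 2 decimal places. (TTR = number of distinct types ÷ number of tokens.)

N = 25 tokens, V = 13 types.
TTR = V / N = 13 / 25 = 0.52

0.52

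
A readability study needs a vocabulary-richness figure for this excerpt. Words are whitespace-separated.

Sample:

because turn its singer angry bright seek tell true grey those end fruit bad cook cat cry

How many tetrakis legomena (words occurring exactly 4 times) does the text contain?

0

Frequencies: because:1, turn:1, its:1, singer:1, angry:1, bright:1, seek:1, tell:1, true:1, grey:1, those:1, end:1, fruit:1, bad:1, cook:1, cat:1, cry:1
Words with frequency 4: (none)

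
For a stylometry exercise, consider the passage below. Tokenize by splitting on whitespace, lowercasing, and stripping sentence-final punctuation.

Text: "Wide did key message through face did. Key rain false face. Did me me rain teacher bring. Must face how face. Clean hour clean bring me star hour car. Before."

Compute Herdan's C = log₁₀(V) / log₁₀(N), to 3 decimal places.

0.850

N = 30, V = 18.
log₁₀(V) = 1.255273, log₁₀(N) = 1.477121
C = 1.255273 / 1.477121 = 0.850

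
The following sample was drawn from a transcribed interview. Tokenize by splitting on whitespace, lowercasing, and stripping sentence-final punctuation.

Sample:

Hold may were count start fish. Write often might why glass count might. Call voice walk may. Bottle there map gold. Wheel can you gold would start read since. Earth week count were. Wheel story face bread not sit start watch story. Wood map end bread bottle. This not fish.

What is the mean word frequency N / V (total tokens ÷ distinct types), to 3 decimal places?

1.429

N = 50 tokens, V = 35 types.
Mean frequency = N / V = 50 / 35 = 1.429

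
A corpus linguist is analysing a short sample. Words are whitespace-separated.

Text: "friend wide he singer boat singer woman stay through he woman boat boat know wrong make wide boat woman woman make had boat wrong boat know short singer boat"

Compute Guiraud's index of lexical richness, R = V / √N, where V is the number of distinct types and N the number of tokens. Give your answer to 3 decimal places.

2.414

N = 29, V = 13.
√N = 5.385165
R = 13 / 5.385165 = 2.414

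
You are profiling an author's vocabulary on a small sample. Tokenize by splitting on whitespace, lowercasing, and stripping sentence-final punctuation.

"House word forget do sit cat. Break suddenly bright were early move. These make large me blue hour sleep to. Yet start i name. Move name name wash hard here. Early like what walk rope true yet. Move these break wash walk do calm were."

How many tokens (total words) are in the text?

Tokens: house, word, forget, do, sit, cat, break, suddenly, bright, were, early, move, these, make, large, me, blue, hour, sleep, to, yet, start, i, name, move, name, name, wash, hard, here, early, like, what, walk, rope, true, yet, move, these, break, wash, walk, do, calm, were
N = 45

45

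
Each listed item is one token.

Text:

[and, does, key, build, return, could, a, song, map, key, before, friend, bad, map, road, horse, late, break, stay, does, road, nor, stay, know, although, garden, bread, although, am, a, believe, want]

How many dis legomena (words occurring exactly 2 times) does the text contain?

Frequencies: does:2, key:2, a:2, map:2, road:2, stay:2, although:2, and:1, build:1, return:1, could:1, song:1, before:1, friend:1, bad:1, horse:1, late:1, break:1, nor:1, know:1, … (5 more, each freq 1)
Words with frequency 2: a, although, does, key, map, road, stay

7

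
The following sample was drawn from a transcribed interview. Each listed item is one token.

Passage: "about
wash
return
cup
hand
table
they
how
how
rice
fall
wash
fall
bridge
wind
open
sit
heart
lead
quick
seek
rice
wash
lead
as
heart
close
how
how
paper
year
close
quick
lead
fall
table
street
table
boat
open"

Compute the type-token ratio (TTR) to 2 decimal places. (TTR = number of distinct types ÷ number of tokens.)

N = 40 tokens, V = 24 types.
TTR = V / N = 24 / 40 = 0.60

0.60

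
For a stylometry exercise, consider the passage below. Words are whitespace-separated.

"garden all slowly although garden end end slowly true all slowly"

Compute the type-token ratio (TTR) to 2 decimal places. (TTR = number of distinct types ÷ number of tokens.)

0.55

N = 11 tokens, V = 6 types.
TTR = V / N = 6 / 11 = 0.55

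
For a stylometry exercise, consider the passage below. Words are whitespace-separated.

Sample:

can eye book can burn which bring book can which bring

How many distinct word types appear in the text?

6

Distinct types: {book, bring, burn, can, eye, which}
V = 6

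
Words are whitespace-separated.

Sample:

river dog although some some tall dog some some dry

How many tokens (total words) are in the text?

10

Tokens: river, dog, although, some, some, tall, dog, some, some, dry
N = 10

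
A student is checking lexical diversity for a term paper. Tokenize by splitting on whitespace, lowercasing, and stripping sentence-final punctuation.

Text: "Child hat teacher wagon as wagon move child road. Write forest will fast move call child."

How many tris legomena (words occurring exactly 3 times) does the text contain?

Frequencies: child:3, wagon:2, move:2, hat:1, teacher:1, as:1, road:1, write:1, forest:1, will:1, fast:1, call:1
Words with frequency 3: child

1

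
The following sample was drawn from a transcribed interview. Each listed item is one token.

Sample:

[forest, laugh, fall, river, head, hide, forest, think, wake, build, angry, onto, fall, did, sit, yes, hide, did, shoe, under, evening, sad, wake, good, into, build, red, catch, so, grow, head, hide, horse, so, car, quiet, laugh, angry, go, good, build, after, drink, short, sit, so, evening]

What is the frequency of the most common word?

3

Frequencies: hide:3, build:3, so:3, forest:2, laugh:2, fall:2, head:2, wake:2, angry:2, did:2, sit:2, evening:2, good:2, river:1, think:1, onto:1, yes:1, shoe:1, under:1, sad:1, … (11 more, each freq 1)
Most common: 'hide' with frequency 3.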